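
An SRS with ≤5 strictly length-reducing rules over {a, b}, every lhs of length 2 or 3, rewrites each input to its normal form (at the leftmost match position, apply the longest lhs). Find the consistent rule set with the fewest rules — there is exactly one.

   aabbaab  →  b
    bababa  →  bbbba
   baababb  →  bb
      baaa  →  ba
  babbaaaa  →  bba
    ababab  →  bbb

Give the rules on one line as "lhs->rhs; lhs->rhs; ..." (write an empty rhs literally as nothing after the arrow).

aa->a; aab->; ab->; aba->bb

  | aabbaab => baab => b
  | bababa => bbbba
  | baababb => babb => bb
  | baaa => baa => ba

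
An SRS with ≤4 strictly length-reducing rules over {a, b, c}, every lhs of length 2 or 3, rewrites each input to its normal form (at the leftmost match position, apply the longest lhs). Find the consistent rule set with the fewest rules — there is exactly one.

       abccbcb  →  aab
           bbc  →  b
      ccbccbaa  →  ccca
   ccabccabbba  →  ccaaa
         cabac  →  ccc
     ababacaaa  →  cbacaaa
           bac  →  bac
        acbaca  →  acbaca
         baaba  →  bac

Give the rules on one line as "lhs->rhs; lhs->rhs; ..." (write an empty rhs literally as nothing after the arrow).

  | abccbcb => aabcb => aab
  | bbc => b
  | ccbccbaa => ccabaa => ccca
  | ccabccabbba => ccaaabbba => ccaaabc => ccaaa

aba->c; bba->c; bc->; bcc->a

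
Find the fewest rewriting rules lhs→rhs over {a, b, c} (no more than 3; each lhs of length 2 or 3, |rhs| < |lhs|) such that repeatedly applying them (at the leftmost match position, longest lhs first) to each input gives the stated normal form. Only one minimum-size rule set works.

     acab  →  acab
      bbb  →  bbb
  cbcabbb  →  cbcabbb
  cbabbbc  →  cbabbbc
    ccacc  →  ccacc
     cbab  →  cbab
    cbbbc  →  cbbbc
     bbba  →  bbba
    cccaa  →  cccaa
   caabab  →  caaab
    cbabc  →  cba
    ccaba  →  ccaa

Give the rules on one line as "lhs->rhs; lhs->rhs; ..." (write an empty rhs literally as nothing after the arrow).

  | acab
  | bbb
  | cbcabbb
  | cbabbbc

aba->aa; abc->a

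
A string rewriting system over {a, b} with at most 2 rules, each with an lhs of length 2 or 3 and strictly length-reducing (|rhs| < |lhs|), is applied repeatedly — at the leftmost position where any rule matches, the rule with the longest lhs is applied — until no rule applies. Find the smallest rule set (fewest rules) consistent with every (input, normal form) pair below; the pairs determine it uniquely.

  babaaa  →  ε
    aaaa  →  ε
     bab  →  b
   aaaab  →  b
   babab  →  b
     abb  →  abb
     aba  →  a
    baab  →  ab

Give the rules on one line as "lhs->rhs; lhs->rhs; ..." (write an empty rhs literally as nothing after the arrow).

aa->; ba->

  | babaaa => baaa => aa => ε
  | aaaa => aa => ε
  | bab => b
  | aaaab => aab => b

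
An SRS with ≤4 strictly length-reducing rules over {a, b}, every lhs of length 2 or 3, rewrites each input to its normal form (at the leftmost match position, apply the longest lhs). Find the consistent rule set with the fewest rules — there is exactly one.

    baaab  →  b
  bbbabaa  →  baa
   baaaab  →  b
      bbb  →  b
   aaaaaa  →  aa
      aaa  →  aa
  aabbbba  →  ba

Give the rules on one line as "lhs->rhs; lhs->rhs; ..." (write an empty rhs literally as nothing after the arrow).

aaa->aa; ab->b; bb->b

  | baaab => baab => bab => bb => b
  | bbbabaa => bbabaa => babaa => bbaa => baa
  | baaaab => baaab => baab => bab => bb => b
  | bbb => bb => b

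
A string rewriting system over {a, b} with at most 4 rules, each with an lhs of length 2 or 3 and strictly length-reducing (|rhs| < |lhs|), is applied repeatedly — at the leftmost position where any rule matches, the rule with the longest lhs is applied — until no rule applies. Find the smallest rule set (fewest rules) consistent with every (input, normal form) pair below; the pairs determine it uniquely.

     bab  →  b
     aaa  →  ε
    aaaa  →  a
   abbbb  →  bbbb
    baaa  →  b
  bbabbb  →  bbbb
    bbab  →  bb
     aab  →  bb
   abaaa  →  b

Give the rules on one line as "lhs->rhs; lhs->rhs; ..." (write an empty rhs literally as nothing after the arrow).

aa->b; ab->b; ba->

  | bab => b
  | aaa => ba => ε
  | aaaa => baa => a
  | abbbb => bbbb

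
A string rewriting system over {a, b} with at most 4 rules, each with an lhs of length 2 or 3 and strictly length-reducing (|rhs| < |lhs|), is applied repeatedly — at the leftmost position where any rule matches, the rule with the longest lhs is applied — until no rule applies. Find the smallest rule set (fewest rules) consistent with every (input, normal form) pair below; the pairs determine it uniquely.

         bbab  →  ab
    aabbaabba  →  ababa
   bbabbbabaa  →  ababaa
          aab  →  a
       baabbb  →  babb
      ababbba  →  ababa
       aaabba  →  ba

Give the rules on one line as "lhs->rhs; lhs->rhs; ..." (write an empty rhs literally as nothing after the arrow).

aaa->b; aab->a; bba->a

  | bbab => ab
  | aabbaabba => abaabba => ababa
  | bbabbbabaa => abbbabaa => ababaa
  | aab => a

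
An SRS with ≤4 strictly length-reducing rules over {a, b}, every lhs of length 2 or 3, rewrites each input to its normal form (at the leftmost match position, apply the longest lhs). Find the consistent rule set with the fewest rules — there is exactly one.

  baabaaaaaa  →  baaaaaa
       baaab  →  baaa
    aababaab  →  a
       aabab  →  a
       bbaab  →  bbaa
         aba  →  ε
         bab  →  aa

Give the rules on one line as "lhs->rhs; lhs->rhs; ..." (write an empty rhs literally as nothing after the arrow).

  | baabaaaaaa => baaaaaa
  | baaab => baaa
  | aababaab => abaab => ab => a
  | aabab => ab => a

ab->a; aba->; bab->aa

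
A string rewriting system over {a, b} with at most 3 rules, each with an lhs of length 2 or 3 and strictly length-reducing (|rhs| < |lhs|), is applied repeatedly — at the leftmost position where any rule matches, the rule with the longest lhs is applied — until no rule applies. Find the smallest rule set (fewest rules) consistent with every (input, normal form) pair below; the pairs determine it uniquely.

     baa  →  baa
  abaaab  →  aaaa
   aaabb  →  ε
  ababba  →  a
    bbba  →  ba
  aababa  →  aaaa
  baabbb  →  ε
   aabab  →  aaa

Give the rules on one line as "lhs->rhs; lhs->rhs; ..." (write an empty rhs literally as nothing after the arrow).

ab->a; abb->bb; bb->

  | baa
  | abaaab => aaaab => aaaa
  | aaabb => aabb => abb => bb => ε
  | ababba => aabba => abba => bba => a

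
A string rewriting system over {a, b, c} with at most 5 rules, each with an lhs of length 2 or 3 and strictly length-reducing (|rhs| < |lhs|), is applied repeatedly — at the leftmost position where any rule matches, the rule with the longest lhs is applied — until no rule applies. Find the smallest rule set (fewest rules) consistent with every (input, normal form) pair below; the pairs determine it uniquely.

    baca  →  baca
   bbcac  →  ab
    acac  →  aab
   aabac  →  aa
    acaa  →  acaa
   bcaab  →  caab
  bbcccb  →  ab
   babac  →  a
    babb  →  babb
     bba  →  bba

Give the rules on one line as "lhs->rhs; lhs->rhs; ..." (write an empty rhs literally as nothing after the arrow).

  | baca
  | bbcac => bcac => cac => ab
  | acac => aab
  | aabac => accc => aa

aba->cc; bc->c; cac->ab; ccc->a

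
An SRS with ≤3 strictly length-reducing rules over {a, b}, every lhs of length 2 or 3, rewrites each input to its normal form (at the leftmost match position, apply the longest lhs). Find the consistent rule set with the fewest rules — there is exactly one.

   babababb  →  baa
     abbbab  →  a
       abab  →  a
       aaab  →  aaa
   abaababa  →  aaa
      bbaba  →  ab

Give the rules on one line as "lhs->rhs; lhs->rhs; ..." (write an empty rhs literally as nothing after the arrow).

aab->aa; aba->ab; bb->

  | babababb => babbabb => baabb => baab => baa
  | abbbab => abab => abb => a
  | abab => abb => a
  | aaab => aaa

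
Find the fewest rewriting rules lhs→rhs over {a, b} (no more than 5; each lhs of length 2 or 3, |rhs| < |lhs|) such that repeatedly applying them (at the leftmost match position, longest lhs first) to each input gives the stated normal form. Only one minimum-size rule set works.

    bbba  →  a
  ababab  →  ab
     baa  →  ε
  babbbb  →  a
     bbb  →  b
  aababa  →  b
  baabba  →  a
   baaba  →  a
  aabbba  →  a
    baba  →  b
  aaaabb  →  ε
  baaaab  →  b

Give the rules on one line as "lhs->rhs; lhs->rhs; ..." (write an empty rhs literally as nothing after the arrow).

aa->; aba->b; ba->a; bb->

  | bbba => ba => a
  | ababab => bbab => ab
  | baa => aa => ε
  | babbbb => abbbb => abb => a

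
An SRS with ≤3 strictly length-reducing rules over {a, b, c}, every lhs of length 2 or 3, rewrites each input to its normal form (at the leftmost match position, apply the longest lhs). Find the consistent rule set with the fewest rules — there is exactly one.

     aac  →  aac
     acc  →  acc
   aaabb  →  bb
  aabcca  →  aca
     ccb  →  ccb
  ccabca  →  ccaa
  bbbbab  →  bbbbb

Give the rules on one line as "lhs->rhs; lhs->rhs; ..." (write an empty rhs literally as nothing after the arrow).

ab->b; bc->a

  | aac
  | acc
  | aaabb => aabb => abb => bb
  | aabcca => abcca => bcca => aca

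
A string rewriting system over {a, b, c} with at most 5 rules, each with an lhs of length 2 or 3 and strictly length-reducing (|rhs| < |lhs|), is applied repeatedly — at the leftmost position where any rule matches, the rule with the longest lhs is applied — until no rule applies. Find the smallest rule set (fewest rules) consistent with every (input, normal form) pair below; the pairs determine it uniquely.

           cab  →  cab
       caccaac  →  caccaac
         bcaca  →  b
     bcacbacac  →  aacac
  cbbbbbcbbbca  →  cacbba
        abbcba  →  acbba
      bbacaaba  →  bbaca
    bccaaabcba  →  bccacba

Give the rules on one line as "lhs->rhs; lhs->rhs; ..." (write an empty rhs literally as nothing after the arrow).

  | cab
  | caccaac
  | bcaca => bca => b
  | bcacbacac => bcbacac => aacac

aab->; bbc->cb; bca->b; bcb->a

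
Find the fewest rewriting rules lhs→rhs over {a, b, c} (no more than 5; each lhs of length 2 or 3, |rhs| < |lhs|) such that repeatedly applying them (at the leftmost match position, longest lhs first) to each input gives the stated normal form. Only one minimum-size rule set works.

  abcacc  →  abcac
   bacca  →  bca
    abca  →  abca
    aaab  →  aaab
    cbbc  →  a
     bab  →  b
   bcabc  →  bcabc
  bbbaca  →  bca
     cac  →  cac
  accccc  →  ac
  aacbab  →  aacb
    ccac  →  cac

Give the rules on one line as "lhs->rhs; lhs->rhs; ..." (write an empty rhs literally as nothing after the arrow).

ba->b; bb->b; cbc->a; cc->c

  | abcacc => abcac
  | bacca => bcca => bca
  | abca
  | aaab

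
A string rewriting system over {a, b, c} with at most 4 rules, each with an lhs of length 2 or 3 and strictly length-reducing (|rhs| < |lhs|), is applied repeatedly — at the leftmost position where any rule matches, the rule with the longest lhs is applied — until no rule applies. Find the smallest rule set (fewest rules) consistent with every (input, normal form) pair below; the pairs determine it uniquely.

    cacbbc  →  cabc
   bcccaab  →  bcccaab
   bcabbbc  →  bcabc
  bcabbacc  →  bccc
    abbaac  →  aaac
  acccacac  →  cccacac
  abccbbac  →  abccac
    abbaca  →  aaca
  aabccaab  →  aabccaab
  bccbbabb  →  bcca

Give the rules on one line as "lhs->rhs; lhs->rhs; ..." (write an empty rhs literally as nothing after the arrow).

acb->a; acc->cc; bb->

  | cacbbc => cabc
  | bcccaab
  | bcabbbc => bcabc
  | bcabbacc => bcaacc => bcacc => bccc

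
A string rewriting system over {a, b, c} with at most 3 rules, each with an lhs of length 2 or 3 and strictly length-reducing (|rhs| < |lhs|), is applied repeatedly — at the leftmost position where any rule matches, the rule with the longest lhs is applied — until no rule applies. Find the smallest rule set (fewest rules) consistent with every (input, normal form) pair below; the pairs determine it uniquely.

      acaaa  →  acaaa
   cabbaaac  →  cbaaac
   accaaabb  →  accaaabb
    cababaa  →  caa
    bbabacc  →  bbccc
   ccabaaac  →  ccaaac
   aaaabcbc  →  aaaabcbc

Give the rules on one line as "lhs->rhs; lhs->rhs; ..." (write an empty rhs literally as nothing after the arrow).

  | acaaa
  | cabbaaac => cbaaac
  | accaaabb
  | cababaa => cabaa => caa

aba->c; cab->c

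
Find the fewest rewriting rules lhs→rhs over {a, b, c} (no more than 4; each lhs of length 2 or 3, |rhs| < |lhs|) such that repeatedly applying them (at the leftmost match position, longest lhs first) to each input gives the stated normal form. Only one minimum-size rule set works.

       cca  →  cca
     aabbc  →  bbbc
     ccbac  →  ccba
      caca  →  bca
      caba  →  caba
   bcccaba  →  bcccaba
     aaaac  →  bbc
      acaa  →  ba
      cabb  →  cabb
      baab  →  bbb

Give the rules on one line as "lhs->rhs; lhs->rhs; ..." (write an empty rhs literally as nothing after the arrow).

  | cca
  | aabbc => bbbc
  | ccbac => ccba
  | caca => bca

aa->b; ac->a; cac->bc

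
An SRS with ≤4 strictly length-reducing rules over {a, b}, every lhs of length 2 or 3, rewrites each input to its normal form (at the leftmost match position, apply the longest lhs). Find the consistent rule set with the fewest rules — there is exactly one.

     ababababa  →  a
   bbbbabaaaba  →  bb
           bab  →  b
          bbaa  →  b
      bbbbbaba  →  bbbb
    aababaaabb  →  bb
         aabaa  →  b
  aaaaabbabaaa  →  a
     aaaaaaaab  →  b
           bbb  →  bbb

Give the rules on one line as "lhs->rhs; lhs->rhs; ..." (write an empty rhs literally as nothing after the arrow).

aa->b; ba->; baa->

  | ababababa => abababa => ababa => aba => a
  | bbbbabaaaba => bbbbaaaba => bbbaba => bbba => bb
  | bab => b
  | bbaa => b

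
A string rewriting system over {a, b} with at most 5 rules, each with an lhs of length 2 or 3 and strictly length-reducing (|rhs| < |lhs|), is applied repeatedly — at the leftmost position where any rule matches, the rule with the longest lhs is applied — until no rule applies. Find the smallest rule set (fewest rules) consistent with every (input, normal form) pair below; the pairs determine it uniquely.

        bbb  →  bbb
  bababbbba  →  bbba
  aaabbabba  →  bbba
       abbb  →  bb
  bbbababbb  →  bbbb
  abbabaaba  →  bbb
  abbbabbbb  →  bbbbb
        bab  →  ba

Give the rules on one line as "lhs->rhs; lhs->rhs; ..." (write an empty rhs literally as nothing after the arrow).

  | bbb
  | bababbbba => baabbbba => babbba => bbba
  | aaabbabba => babbabba => bbabba => bbba
  | abbb => bb

aa->b; aab->a; ab->a; abb->b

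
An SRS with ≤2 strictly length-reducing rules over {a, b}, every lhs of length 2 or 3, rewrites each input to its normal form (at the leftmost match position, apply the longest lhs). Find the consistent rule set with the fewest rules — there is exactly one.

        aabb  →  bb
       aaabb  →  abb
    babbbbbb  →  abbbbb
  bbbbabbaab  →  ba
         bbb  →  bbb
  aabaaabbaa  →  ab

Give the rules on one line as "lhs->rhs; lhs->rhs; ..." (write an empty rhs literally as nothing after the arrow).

aa->; bab->a

  | aabb => bb
  | aaabb => abb
  | babbbbbb => abbbbb
  | bbbbabbaab => bbbabaab => bbaaab => bbab => ba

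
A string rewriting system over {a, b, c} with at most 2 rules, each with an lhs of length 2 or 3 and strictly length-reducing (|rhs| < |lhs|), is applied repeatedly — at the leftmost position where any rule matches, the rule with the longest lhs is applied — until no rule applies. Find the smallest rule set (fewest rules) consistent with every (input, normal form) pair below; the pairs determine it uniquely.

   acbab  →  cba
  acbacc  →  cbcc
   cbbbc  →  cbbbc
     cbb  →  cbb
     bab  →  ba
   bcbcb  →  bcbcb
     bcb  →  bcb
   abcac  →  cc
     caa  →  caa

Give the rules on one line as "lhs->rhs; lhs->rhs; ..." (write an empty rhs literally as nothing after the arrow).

ab->a; ac->c

  | acbab => cbab => cba
  | acbacc => cbacc => cbcc
  | cbbbc
  | cbb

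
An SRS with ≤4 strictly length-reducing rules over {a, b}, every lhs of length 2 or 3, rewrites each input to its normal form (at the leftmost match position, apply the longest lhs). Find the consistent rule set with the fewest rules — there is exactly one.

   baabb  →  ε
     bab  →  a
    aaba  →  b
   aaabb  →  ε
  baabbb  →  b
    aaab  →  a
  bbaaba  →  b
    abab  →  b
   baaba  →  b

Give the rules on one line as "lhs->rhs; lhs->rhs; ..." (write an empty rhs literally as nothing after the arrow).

aa->b; ba->b; bb->a; bbb->

  | baabb => babb => bbb => ε
  | bab => bb => a
  | aaba => bba => aa => b
  | aaabb => babb => bbb => ε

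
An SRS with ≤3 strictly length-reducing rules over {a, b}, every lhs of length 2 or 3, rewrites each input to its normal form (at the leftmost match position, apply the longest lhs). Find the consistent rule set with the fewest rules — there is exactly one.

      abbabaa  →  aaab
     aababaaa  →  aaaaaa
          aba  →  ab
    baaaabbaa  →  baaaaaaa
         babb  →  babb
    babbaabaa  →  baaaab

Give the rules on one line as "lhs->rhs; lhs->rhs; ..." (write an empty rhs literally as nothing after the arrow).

aba->ab; bba->aa

  | abbabaa => aaabaa => aaaba => aaab
  | aababaaa => aabbaaa => aaaaaa
  | aba => ab
  | baaaabbaa => baaaaaaa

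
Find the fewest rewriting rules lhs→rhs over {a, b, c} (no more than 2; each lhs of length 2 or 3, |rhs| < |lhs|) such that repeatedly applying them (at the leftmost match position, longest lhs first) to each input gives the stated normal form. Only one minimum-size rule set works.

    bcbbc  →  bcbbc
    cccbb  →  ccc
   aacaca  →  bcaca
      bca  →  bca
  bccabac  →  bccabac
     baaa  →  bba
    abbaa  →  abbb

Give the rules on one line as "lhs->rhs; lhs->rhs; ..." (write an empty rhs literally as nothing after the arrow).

aa->b; ccb->cc

  | bcbbc
  | cccbb => cccb => ccc
  | aacaca => bcaca
  | bca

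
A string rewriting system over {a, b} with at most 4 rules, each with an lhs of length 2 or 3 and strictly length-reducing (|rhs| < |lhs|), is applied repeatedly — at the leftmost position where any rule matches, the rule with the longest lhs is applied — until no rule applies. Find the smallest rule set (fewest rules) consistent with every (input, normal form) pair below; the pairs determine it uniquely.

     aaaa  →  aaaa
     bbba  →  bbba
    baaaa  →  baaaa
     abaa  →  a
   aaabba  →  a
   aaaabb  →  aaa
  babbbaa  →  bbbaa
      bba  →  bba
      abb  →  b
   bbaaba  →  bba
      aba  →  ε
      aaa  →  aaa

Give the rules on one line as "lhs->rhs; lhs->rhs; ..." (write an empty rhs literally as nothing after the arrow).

ab->a; aba->; abb->b

  | aaaa
  | bbba
  | baaaa
  | abaa => a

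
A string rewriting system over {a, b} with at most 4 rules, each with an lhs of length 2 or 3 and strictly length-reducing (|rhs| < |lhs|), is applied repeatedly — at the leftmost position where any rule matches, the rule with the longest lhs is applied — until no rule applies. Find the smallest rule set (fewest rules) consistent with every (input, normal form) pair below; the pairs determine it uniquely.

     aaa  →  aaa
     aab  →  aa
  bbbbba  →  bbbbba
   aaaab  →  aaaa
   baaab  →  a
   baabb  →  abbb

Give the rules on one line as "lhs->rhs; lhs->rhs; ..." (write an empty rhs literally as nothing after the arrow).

  | aaa
  | aab => aa
  | bbbbba
  | aaaab => aaaa

aab->aa; baa->ab; bab->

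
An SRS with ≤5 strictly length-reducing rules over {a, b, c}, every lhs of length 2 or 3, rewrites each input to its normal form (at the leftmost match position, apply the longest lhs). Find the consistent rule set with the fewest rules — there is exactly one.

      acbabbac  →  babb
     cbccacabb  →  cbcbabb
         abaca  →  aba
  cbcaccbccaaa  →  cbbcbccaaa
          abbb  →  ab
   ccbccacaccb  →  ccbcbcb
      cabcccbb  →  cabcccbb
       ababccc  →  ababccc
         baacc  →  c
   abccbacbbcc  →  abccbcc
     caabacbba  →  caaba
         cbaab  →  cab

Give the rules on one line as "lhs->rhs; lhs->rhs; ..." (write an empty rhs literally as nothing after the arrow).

ac->; baa->a; bbb->b; cac->b

  | acbabbac => babbac => babb
  | cbccacabb => cbcbabb
  | abaca => aba
  | cbcaccbccaaa => cbbcbccaaa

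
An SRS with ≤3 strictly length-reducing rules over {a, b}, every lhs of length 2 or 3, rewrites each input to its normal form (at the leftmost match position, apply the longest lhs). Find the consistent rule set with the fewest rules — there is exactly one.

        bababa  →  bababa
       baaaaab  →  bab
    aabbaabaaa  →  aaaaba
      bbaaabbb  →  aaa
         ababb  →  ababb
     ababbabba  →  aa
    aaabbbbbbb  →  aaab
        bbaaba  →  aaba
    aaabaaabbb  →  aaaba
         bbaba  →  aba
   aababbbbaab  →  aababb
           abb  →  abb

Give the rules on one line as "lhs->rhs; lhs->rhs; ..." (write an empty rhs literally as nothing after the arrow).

  | bababa
  | baaaaab => baaab => bab
  | aabbaabaaa => aaaabaaa => aaaaba
  | bbaaabbb => aaabbb => aaa

baa->b; bba->a; bbb->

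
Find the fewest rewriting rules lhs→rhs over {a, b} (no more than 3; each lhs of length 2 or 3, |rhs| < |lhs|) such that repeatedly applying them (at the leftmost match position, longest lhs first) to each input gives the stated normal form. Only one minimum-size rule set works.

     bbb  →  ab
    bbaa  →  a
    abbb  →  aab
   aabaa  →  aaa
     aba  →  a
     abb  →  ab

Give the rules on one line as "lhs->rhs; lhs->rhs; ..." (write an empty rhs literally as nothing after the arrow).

ba->; bb->b; bbb->ab

  | bbb => ab
  | bbaa => baa => a
  | abbb => aab
  | aabaa => aaa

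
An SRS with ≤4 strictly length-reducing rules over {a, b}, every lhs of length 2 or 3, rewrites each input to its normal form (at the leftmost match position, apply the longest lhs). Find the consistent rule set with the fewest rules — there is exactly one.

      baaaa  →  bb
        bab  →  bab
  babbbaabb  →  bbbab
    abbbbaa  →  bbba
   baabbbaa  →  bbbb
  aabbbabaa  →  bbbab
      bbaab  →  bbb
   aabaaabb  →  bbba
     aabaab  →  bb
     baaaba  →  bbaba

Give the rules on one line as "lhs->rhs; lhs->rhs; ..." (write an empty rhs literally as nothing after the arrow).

  | baaaa => bbaa => bb
  | bab
  | babbbaabb => bbabaabb => bbabbb => bbbab
  | abbbbaa => babbaa => bbaaa => bbba

aa->; aaa->ba; abb->ba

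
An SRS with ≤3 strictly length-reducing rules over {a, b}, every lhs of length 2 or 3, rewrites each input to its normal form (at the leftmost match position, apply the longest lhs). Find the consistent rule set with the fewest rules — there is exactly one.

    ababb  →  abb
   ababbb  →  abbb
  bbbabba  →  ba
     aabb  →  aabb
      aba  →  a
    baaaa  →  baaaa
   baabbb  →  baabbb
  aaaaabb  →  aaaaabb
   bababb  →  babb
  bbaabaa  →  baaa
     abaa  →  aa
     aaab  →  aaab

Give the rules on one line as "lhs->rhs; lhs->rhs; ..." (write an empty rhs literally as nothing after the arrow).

aba->a; bba->ba

  | ababb => abb
  | ababbb => abbb
  | bbbabba => bbabba => babba => baba => ba
  | aabb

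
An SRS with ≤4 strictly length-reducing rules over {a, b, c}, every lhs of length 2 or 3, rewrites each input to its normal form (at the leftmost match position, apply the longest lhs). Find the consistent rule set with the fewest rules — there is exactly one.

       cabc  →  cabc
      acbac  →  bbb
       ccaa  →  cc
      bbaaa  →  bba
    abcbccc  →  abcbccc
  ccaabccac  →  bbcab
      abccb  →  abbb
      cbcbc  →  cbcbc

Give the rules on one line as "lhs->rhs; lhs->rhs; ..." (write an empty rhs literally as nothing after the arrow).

  | cabc
  | acbac => bbac => bbb
  | ccaa => cc
  | bbaaa => bba

aa->; ac->b; cac->ab; ccb->bb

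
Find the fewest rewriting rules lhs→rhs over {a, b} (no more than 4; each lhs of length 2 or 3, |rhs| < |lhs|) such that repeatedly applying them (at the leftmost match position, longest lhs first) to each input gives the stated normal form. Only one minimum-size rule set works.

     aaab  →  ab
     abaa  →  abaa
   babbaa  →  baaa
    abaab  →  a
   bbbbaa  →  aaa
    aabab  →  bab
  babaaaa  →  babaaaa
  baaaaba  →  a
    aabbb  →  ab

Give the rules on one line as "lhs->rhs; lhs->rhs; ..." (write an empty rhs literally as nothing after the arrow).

aab->b; bb->; bbb->ab

  | aaab => ab
  | abaa
  | babbaa => baaa
  | abaab => abb => a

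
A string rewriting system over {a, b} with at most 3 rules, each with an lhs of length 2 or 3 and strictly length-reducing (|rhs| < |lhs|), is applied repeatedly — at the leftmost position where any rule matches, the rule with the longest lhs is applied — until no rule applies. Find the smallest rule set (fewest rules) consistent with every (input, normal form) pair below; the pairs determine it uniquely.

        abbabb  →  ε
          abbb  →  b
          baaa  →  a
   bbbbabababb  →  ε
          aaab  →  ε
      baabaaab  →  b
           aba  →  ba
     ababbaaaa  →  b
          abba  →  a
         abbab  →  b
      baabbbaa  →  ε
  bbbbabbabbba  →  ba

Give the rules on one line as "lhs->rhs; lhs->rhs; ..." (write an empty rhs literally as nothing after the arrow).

aa->b; ab->b; bb->

  | abbabb => bbabb => abb => bb => ε
  | abbb => bbb => b
  | baaa => bba => a
  | bbbbabababb => bbabababb => abababb => bababb => bbabb => abb => bb => ε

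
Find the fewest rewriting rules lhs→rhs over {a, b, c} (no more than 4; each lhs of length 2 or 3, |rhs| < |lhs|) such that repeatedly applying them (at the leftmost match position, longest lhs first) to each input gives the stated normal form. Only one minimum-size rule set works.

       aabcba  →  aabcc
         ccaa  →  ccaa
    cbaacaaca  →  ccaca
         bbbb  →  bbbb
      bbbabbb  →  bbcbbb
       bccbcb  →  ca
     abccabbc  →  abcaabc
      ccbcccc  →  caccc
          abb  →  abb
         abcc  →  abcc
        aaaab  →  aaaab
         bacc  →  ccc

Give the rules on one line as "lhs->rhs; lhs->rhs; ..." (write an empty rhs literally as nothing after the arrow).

aac->; ba->c; cab->aa; cbc->a

  | aabcba => aabcc
  | ccaa
  | cbaacaaca => ccacaaca => ccaca
  | bbbb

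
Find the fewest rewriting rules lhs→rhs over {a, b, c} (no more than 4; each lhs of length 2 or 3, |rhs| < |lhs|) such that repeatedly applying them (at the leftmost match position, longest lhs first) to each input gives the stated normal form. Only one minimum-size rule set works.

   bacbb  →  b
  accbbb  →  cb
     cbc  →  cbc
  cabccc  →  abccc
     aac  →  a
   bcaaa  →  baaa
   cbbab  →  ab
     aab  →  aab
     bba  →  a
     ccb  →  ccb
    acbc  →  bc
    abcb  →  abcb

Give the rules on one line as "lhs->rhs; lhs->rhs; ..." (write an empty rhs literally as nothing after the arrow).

  | bacbb => bbb => b
  | accbbb => cbbb => cb
  | cbc
  | cabccc => abccc

ac->; bb->; ca->a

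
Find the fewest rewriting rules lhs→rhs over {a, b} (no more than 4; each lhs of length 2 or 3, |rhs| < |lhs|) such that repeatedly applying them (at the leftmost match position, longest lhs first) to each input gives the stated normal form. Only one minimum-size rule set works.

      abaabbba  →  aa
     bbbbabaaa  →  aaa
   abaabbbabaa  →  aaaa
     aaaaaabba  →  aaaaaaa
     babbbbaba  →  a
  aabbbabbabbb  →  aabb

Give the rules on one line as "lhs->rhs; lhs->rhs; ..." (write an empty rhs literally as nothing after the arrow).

ba->; bab->; bba->a

  | abaabbba => aabbba => aaba => aa
  | bbbbabaaa => bbabaaa => abaaa => aaa
  | abaabbbabaa => aabbbabaa => aababaa => aaaa
  | aaaaaabba => aaaaaaa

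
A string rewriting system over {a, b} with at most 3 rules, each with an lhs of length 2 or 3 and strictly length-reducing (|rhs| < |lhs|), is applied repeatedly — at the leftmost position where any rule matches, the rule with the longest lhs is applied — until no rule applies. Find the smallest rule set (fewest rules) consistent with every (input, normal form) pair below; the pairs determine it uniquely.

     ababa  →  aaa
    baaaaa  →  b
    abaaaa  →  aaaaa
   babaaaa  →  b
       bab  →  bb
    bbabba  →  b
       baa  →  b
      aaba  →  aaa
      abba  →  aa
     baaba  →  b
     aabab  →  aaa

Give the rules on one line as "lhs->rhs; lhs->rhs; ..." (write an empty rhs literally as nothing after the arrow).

ab->a; ba->b; bba->ba

  | ababa => aaba => aaa
  | baaaaa => baaaa => baaa => baa => ba => b
  | abaaaa => aaaaa
  | babaaaa => bbaaaa => baaaa => baaa => baa => ba => b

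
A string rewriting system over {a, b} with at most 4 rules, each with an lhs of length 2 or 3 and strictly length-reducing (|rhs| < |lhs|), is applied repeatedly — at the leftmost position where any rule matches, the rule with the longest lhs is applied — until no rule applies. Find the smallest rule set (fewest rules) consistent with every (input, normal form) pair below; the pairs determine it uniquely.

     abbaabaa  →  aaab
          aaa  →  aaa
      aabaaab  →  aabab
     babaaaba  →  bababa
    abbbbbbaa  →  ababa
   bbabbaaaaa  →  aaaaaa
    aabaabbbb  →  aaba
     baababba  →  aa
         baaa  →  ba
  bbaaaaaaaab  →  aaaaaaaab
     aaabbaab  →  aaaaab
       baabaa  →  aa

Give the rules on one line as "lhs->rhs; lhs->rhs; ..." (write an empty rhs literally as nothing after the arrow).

baa->b; bb->; bbb->ba

  | abbaabaa => aaabaa => aaab
  | aaa
  | aabaaab => aabab
  | babaaaba => bababa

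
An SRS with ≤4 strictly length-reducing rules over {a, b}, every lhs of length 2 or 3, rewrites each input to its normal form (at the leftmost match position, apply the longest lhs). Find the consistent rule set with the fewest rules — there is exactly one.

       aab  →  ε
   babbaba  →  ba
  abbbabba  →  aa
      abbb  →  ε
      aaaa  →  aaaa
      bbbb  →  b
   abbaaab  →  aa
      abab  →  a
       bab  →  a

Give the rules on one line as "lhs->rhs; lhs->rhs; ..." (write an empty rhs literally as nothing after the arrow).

aab->; ab->b; bb->a; bbb->

  | aab => ε
  | babbaba => bbbaba => aba => ba
  | abbbabba => bbbabba => abba => bba => aa
  | abbb => bbb => ε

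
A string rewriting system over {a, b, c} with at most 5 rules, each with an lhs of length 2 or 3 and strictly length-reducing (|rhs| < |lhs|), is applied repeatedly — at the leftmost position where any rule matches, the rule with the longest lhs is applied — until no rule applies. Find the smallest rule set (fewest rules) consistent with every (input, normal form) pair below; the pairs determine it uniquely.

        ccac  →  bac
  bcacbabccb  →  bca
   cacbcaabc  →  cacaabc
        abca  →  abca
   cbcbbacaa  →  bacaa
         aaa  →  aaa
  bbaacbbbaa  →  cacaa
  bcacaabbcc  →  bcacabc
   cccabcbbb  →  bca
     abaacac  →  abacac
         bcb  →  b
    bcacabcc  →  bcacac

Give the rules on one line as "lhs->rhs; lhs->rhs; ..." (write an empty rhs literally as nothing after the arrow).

  | ccac => bac
  | bcacbabccb => bcaabccb => bcaabbb => bcaacb => bcacb => bca
  | cacbcaabc => cacaabc
  | abca

aac->ac; bb->c; cb->; cc->b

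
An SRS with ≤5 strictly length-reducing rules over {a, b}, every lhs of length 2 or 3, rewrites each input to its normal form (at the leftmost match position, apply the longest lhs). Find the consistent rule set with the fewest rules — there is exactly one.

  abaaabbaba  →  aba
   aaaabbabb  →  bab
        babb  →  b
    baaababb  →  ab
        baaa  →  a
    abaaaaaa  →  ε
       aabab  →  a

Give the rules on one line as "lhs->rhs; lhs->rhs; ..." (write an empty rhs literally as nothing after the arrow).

aa->b; aab->a; abb->; bb->

  | abaaabbaba => abbabbaba => abbaba => aba
  | aaaabbabb => baabbabb => bababb => bab
  | babb => b
  | baaababb => bbababb => ababb => ab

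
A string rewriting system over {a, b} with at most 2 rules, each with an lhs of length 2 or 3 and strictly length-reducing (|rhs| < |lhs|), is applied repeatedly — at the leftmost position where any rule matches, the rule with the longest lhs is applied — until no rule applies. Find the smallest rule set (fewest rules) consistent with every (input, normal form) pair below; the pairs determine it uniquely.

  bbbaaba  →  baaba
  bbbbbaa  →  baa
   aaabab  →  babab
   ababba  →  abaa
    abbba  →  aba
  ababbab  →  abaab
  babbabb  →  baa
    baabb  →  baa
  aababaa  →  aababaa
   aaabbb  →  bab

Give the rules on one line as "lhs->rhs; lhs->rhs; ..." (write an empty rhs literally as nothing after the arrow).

  | bbbaaba => baaba
  | bbbbbaa => bbbaa => baa
  | aaabab => babab
  | ababba => abaa

aaa->ba; bb->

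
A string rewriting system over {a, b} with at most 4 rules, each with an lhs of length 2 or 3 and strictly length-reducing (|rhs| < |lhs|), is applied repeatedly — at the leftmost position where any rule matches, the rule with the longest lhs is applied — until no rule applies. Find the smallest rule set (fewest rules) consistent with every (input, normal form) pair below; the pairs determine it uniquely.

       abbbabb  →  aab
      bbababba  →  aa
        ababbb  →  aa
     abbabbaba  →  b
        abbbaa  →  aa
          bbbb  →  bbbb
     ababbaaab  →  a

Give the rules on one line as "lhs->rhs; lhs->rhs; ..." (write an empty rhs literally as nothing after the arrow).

aaa->b; abb->a; ba->; bab->a

  | abbbabb => ababb => aab
  | bbababba => baabba => abba => aa
  | ababbb => aabb => aa
  | abbabbaba => aabbaba => aaaba => bba => b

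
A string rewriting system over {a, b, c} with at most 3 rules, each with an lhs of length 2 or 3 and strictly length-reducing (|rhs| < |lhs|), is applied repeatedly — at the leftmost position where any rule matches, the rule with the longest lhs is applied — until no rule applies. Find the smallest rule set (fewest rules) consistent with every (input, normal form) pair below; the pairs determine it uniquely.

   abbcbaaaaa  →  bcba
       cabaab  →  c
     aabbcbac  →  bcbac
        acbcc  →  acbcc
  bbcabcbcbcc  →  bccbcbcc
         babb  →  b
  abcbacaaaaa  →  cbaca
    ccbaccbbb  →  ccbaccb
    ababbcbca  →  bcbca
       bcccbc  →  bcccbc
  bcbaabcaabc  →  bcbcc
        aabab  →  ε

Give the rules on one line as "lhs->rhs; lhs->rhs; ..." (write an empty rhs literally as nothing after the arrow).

aa->a; ab->; bb->b

  | abbcbaaaaa => bcbaaaaa => bcbaaaa => bcbaaa => bcbaa => bcba
  | cabaab => caab => cab => c
  | aabbcbac => abbcbac => bcbac
  | acbcc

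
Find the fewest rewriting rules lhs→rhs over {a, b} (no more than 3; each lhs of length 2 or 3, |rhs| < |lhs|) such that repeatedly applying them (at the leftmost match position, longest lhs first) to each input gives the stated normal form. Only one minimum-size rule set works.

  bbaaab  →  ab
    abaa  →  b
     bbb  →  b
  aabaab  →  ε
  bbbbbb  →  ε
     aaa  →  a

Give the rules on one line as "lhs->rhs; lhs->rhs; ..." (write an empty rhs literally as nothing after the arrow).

  | bbaaab => aaab => ab
  | abaa => baa => b
  | bbb => b
  | aabaab => baab => bb => ε

aa->; aba->ba; bb->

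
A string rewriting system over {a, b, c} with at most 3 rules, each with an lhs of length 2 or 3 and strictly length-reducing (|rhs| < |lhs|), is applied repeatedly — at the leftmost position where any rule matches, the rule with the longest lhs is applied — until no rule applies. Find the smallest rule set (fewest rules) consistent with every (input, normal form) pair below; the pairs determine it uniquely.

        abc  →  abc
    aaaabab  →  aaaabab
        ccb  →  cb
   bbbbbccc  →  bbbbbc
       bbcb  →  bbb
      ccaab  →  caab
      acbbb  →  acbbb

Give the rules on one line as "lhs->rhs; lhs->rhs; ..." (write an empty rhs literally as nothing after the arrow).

  | abc
  | aaaabab
  | ccb => cb
  | bbbbbccc => bbbbbcc => bbbbbc

bcb->bb; cc->c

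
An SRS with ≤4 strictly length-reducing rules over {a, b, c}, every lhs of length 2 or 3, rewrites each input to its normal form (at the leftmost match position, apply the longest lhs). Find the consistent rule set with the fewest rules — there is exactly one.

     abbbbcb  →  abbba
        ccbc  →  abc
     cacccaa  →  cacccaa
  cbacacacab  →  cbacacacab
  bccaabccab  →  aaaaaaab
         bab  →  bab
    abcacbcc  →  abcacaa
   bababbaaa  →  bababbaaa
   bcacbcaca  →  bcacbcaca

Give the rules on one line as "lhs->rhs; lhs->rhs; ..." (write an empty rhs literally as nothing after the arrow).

bcb->a; bcc->aa; ccb->ab

  | abbbbcb => abbba
  | ccbc => abc
  | cacccaa
  | cbacacacab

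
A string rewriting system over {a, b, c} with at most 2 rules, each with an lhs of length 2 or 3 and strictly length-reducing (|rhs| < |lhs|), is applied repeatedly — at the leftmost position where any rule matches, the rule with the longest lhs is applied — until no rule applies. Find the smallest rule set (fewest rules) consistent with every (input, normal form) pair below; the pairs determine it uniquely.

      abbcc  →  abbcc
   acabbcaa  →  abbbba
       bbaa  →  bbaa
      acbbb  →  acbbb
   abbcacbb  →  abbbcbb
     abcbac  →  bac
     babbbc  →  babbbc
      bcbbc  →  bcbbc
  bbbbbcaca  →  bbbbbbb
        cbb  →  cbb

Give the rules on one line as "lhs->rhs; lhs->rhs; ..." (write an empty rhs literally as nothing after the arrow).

  | abbcc
  | acabbcaa => abbbcaa => abbbba
  | bbaa
  | acbbb

abc->; ca->b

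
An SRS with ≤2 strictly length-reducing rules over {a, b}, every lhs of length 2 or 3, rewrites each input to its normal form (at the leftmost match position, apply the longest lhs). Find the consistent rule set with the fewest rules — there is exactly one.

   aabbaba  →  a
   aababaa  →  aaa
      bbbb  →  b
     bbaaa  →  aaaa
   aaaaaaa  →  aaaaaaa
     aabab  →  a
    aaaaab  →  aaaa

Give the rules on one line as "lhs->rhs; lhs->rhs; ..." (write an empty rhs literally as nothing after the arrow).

  | aabbaba => ababa => aba => a
  | aababaa => aabaa => aaa
  | bbbb => abb => b
  | bbaaa => aaaa

ab->; bb->a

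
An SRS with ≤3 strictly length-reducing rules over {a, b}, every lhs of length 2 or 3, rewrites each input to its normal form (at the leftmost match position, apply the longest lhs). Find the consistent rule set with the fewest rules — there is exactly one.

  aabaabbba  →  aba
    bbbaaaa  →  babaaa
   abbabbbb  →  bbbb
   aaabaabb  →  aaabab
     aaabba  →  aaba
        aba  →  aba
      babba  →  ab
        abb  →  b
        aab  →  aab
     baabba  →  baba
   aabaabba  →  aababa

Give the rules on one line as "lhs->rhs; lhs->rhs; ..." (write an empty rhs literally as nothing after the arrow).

abb->b; bba->ab

  | aabaabbba => aababba => aabba => aba
  | bbbaaaa => babaaa
  | abbabbbb => babbbb => bbbb
  | aaabaabb => aaabab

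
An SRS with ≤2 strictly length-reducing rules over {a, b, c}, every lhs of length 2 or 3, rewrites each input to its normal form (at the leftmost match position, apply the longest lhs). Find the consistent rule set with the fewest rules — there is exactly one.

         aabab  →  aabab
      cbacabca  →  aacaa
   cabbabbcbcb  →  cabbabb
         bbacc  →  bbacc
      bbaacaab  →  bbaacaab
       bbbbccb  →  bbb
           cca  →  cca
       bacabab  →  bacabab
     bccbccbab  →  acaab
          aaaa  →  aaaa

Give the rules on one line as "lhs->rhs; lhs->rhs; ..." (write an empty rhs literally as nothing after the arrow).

bc->; cb->a

  | aabab
  | cbacabca => aacabca => aacaa
  | cabbabbcbcb => cabbabbcb => cabbabb
  | bbacc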